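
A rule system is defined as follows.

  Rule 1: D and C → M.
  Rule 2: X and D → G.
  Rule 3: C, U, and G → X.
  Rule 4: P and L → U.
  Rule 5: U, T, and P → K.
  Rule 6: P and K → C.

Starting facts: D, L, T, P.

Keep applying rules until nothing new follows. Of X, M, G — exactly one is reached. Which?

P and L hold, so U follows (Rule 4).
U, T, and P hold, so K follows (Rule 5).
From P and K, Rule 6 gives C.
From D and C, Rule 1 gives M.
X would need C, U, and G (Rule 3), but G is never established. G would need X and D (Rule 2), but X is never established.

M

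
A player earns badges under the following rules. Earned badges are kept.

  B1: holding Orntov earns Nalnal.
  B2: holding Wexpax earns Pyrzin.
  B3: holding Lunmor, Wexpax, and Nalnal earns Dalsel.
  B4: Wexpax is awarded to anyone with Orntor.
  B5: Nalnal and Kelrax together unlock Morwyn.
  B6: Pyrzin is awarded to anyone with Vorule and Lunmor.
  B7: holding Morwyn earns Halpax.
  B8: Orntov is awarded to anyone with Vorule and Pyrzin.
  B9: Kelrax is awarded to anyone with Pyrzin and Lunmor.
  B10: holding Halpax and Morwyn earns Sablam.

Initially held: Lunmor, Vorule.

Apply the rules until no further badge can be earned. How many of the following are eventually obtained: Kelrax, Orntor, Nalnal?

With Vorule and Lunmor, Pyrzin is earned (B6).
With Vorule and Pyrzin, Orntov is earned (B8).
With Pyrzin and Lunmor, Kelrax is earned (B9).
With Orntov, Nalnal is earned (B1).
Kelrax: reached.
No rule produces Orntor, and it is not given.
Nalnal: reached.
Reached: Kelrax and Nalnal — 2 of the 3.

2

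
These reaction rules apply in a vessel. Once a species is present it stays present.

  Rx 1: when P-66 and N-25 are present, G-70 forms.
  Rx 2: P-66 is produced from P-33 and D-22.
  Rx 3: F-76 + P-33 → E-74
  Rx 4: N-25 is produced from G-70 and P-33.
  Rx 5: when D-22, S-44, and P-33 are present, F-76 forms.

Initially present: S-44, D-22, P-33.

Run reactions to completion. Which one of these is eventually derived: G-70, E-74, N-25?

E-74

D-22, S-44, and P-33 present → F-76 forms (Rx 5).
F-76 and P-33 present → E-74 forms (Rx 3).
N-25 would need G-70 and P-33 (Rx 4), but G-70 never forms. G-70 would need P-66 and N-25 (Rx 1), but N-25 never forms.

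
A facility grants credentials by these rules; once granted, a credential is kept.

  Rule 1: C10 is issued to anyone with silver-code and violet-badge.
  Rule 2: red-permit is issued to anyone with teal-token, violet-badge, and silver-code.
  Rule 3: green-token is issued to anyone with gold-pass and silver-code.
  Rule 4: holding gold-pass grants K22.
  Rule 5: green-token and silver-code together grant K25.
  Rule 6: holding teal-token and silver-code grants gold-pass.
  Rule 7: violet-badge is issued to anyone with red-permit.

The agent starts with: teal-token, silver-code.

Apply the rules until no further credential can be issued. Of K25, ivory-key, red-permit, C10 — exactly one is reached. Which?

K25

Holding teal-token and silver-code grants gold-pass (Rule 6).
Holding gold-pass and silver-code grants green-token (Rule 3).
Holding green-token and silver-code grants K25 (Rule 5).
C10 would need silver-code and violet-badge (Rule 1), but violet-badge is never granted. red-permit would need teal-token, violet-badge, and silver-code (Rule 2), but violet-badge is never granted. No rule produces ivory-key, and it is not given.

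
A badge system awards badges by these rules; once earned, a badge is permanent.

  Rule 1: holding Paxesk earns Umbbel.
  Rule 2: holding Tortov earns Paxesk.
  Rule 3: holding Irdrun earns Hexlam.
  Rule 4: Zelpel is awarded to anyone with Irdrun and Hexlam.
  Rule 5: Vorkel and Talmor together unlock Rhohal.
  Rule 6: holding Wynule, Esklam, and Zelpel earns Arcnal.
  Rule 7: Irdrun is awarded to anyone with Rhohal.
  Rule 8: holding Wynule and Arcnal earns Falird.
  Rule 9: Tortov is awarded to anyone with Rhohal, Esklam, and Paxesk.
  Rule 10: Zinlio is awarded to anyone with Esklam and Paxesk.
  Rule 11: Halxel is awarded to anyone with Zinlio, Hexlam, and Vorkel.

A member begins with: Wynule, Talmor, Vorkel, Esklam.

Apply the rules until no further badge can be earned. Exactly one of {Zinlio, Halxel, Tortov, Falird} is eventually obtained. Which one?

Falird

With Vorkel and Talmor, Rhohal is earned (Rule 5).
With Rhohal, Irdrun is earned (Rule 7).
With Irdrun, Hexlam is earned (Rule 3).
With Irdrun and Hexlam, Zelpel is earned (Rule 4).
With Wynule, Esklam, and Zelpel, Arcnal is earned (Rule 6).
With Wynule and Arcnal, Falird is earned (Rule 8).
Halxel would need Zinlio, Hexlam, and Vorkel (Rule 11), but Zinlio is never earned. Zinlio would need Esklam and Paxesk (Rule 10), but Paxesk is never earned. Tortov would need Rhohal, Esklam, and Paxesk (Rule 9), but Paxesk is never earned.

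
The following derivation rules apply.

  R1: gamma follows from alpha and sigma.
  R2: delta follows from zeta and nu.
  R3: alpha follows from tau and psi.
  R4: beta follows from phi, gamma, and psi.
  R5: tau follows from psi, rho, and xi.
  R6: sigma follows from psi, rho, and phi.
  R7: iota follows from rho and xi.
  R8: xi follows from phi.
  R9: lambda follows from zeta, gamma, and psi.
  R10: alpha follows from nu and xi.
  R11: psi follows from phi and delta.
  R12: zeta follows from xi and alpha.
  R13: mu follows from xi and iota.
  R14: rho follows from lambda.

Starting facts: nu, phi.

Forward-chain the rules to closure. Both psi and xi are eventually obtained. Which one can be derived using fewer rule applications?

xi: phi holds, so xi follows (R8). [1 rule application]
psi: phi holds, so xi follows (R8). nu and xi hold, so alpha follows (R10). From xi and alpha, R12 gives zeta. From zeta and nu, R2 gives delta. From phi and delta, R11 gives psi. [5 rule applications]
xi needs fewer.

xi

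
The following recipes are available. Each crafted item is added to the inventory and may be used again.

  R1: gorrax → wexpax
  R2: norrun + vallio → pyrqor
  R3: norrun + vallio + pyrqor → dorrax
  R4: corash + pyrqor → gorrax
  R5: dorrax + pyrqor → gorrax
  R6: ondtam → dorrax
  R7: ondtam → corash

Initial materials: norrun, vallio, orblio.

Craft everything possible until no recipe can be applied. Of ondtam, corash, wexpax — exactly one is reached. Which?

Using R2, norrun and vallio make pyrqor.
norrun + vallio + pyrqor → dorrax (R3).
Using R5, dorrax and pyrqor make gorrax.
gorrax → wexpax (R1).
No rule produces ondtam, and it is not given. corash would need ondtam (R7), but ondtam is never obtained.

wexpax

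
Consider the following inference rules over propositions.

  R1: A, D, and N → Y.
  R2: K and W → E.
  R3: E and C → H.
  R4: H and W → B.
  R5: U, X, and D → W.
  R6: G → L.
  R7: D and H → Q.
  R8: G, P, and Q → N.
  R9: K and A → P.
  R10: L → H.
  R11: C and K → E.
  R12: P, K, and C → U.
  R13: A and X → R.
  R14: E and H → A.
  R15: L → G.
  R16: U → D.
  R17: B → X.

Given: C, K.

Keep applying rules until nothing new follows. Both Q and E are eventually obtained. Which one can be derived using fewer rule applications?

E: From C and K, R11 gives E. [1 rule application]
Q: C and K hold, so E follows (R11). From E and C, R3 gives H. From E and H, R14 gives A. K and A hold, so P follows (R9). From P, K, and C, R12 gives U. From U, R16 gives D. D and H hold, so Q follows (R7). [7 rule applications]
E needs fewer.

E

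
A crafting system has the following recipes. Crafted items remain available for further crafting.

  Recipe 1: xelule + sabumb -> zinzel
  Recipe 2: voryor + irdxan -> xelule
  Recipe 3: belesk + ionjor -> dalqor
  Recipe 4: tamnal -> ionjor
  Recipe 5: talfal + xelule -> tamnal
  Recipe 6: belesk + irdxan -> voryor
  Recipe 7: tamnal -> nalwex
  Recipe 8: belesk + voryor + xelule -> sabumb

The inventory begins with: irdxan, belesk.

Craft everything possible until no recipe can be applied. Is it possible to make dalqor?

dalqor would need belesk and ionjor (Recipe 3), but ionjor is never obtained.

No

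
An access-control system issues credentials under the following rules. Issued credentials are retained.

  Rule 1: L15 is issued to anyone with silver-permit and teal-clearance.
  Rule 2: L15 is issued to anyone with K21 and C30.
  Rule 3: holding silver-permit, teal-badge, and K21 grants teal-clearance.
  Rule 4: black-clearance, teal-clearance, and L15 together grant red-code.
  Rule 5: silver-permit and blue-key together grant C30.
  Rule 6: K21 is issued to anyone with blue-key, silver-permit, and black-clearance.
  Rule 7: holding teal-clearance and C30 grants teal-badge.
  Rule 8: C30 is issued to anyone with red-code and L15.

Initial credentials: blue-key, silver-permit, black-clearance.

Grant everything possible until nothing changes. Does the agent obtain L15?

Holding blue-key, silver-permit, and black-clearance grants K21 (Rule 6).
Holding silver-permit and blue-key grants C30 (Rule 5).
Holding K21 and C30 grants L15 (Rule 2).

Yes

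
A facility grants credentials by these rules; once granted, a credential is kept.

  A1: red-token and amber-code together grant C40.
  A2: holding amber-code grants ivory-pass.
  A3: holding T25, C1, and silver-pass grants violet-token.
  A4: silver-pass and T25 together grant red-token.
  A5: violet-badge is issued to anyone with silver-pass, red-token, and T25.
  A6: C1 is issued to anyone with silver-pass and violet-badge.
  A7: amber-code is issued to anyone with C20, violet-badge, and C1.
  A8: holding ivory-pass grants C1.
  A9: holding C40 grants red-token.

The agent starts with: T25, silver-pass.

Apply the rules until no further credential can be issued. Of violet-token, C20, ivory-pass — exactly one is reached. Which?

Holding silver-pass and T25 grants red-token (A4).
Holding silver-pass, red-token, and T25 grants violet-badge (A5).
Holding silver-pass and violet-badge grants C1 (A6).
Holding T25, C1, and silver-pass grants violet-token (A3).
ivory-pass would need amber-code (A2), but amber-code is never granted. No rule produces C20, and it is not given.

violet-token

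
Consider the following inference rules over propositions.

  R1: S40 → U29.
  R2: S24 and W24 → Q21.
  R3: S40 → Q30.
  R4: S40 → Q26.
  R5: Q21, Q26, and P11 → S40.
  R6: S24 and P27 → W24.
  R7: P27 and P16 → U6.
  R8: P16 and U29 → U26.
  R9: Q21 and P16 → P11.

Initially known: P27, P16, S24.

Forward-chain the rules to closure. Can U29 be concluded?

U29 would need S40 (R1), but S40 is never established.

No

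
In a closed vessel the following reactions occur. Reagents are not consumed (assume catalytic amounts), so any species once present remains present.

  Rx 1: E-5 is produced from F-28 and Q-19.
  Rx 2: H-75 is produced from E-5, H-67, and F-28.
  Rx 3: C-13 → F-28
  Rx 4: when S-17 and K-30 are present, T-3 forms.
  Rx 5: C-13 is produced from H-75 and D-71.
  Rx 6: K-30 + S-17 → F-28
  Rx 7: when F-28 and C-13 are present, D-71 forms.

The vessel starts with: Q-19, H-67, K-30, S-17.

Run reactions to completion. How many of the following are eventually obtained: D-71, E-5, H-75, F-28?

3

K-30 and S-17 present → F-28 forms (Rx 6).
F-28 and Q-19 present → E-5 forms (Rx 1).
E-5, H-67, and F-28 present → H-75 forms (Rx 2).
D-71 would need F-28 and C-13 (Rx 7), but C-13 never forms.
E-5: reached.
H-75: reached.
F-28: reached.
Reached: E-5, H-75, and F-28 — 3 of the 4.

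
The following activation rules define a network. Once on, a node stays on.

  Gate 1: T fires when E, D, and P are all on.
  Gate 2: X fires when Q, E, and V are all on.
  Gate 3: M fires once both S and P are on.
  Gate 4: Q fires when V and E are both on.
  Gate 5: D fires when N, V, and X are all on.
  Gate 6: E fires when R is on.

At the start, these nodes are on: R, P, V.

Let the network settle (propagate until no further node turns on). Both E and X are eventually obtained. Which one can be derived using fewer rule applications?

E

E: Gate 6: R on → E on. [1 rule application]
X: Gate 6: R on → E on. V and E are on, so Q fires (Gate 4). Q, E, and V are on, so X fires (Gate 2). [3 rule applications]
E needs fewer.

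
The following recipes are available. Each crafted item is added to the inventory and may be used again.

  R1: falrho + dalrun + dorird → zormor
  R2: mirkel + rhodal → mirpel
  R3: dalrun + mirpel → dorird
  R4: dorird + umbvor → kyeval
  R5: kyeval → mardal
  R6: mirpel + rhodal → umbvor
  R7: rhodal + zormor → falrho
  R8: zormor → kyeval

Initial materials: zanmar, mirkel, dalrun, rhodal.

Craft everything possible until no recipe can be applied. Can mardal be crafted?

Yes

Using R2, mirkel and rhodal make mirpel.
Using R6, mirpel and rhodal make umbvor.
dalrun + mirpel → dorird (R3).
Using R4, dorird and umbvor make kyeval.
Using R5, kyeval makes mardal.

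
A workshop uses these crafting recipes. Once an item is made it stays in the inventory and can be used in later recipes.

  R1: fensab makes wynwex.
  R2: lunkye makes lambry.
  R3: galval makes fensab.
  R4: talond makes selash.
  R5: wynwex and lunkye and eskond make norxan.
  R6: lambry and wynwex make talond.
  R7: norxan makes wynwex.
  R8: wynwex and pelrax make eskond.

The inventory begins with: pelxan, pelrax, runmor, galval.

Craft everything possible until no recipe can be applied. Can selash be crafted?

No

selash would need talond (R4), but talond is never obtained.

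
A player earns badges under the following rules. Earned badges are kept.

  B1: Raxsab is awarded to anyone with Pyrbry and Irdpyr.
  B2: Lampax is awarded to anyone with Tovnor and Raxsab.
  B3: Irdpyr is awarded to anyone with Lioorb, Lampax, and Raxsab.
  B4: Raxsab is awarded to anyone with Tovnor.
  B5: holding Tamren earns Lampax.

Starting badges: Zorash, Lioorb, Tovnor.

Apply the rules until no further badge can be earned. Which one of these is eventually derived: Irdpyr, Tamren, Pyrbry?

Irdpyr

With Tovnor, Raxsab is earned (B4).
With Tovnor and Raxsab, Lampax is earned (B2).
With Lioorb, Lampax, and Raxsab, Irdpyr is earned (B3).
No rule produces Tamren, and it is not given. No rule produces Pyrbry, and it is not given.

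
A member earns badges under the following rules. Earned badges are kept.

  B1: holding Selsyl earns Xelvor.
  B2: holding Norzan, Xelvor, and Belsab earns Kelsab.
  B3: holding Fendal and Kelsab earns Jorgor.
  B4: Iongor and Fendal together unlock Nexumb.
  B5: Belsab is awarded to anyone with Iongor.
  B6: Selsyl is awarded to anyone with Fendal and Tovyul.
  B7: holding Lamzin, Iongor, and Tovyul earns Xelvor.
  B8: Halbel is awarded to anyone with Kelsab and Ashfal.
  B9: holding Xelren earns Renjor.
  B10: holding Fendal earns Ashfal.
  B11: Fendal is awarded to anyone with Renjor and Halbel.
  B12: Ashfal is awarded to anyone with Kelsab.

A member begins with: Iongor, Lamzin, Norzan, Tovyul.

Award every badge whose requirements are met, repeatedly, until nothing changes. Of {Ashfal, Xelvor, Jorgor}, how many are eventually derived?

With Lamzin, Iongor, and Tovyul, Xelvor is earned (B7).
With Iongor, Belsab is earned (B5).
With Norzan, Xelvor, and Belsab, Kelsab is earned (B2).
With Kelsab, Ashfal is earned (B12).
Ashfal: reached.
Xelvor: reached.
Jorgor would need Fendal and Kelsab (B3), but Fendal is never earned.
Reached: Ashfal and Xelvor — 2 of the 3.

2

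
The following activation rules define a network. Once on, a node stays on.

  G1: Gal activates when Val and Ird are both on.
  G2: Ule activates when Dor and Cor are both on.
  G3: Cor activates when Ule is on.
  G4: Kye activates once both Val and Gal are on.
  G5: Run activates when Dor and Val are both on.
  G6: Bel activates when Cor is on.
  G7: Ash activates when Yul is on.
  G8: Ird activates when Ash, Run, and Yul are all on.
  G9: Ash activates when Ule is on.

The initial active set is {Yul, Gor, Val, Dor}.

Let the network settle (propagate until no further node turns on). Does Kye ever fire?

Yes

Dor and Val are on, so Run activates (G5).
Yul is on, so Ash activates (G7).
G8: Ash, Run, and Yul on → Ird on.
Val and Ird are on, so Gal activates (G1).
G4: Val and Gal on → Kye on.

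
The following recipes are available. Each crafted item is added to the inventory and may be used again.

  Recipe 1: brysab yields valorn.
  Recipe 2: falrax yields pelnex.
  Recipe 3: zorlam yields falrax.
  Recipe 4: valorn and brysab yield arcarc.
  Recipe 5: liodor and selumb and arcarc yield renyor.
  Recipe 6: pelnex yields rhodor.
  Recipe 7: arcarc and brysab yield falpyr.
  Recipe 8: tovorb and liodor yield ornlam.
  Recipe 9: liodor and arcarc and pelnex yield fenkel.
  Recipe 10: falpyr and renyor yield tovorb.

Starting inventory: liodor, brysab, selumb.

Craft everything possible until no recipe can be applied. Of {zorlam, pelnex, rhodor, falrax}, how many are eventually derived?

No rule produces zorlam, and it is not given.
pelnex would need falrax (Recipe 2), but falrax is never obtained.
rhodor would need pelnex (Recipe 6), but pelnex is never obtained.
falrax would need zorlam (Recipe 3), but zorlam is never obtained.
None of the 4 are reached.

0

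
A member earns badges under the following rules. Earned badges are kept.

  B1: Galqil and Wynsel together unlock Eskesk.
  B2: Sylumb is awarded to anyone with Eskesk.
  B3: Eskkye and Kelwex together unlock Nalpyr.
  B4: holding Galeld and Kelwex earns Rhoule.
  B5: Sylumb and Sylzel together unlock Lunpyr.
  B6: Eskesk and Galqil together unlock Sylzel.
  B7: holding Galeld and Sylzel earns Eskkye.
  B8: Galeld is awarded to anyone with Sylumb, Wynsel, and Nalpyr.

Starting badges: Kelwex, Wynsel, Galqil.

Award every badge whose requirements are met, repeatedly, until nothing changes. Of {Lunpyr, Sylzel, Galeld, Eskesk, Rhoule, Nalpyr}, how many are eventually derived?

With Galqil and Wynsel, Eskesk is earned (B1).
With Eskesk, Sylumb is earned (B2).
With Eskesk and Galqil, Sylzel is earned (B6).
With Sylumb and Sylzel, Lunpyr is earned (B5).
Lunpyr: reached.
Sylzel: reached.
Galeld would need Sylumb, Wynsel, and Nalpyr (B8), but Nalpyr is never earned.
Eskesk: reached.
Rhoule would need Galeld and Kelwex (B4), but Galeld is never earned.
Nalpyr would need Eskkye and Kelwex (B3), but Eskkye is never earned.
Reached: Lunpyr, Sylzel, and Eskesk — 3 of the 6.

3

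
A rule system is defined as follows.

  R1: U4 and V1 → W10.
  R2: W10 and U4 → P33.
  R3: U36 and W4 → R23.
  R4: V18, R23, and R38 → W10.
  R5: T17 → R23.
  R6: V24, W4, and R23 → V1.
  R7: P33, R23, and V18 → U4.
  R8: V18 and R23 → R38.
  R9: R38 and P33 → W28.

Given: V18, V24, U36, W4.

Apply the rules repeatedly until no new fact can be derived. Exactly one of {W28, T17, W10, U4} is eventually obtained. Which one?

W10

U36 and W4 hold, so R23 follows (R3).
V18 and R23 hold, so R38 follows (R8).
V18, R23, and R38 hold, so W10 follows (R4).
W28 would need R38 and P33 (R9), but P33 is never established. U4 would need P33, R23, and V18 (R7), but P33 is never established. No rule produces T17, and it is not given.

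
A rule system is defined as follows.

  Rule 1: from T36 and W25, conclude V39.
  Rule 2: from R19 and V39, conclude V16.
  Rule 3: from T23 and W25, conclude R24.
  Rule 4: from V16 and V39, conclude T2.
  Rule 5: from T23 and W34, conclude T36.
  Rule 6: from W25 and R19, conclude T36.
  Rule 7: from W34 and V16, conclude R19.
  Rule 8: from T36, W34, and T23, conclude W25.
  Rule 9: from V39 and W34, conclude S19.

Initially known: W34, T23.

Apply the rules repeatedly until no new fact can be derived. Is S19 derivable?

Yes

From T23 and W34, Rule 5 gives T36.
From T36, W34, and T23, Rule 8 gives W25.
From T36 and W25, Rule 1 gives V39.
From V39 and W34, Rule 9 gives S19.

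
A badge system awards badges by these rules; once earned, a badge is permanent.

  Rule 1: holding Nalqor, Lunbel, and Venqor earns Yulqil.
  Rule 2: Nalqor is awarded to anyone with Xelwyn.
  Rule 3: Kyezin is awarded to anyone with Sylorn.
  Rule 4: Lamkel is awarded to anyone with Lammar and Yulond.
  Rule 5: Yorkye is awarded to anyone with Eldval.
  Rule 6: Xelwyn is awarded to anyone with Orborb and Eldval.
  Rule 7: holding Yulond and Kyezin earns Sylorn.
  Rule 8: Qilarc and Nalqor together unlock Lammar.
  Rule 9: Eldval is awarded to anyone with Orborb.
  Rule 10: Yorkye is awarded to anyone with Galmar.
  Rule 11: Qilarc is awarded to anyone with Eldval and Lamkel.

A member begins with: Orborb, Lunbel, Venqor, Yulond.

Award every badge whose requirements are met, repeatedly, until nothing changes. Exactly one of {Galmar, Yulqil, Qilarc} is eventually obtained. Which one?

Yulqil

With Orborb, Eldval is earned (Rule 9).
With Orborb and Eldval, Xelwyn is earned (Rule 6).
With Xelwyn, Nalqor is earned (Rule 2).
With Nalqor, Lunbel, and Venqor, Yulqil is earned (Rule 1).
No rule produces Galmar, and it is not given. Qilarc would need Eldval and Lamkel (Rule 11), but Lamkel is never earned.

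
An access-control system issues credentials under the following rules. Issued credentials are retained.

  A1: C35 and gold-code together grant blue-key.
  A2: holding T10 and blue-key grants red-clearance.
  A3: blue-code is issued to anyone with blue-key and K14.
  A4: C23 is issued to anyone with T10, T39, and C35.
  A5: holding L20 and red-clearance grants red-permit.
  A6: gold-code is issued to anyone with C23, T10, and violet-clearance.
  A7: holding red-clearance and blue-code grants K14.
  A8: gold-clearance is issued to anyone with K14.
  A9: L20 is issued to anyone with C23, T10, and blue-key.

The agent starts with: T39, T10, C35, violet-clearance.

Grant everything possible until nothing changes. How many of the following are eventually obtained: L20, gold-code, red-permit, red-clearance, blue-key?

5

Holding T10, T39, and C35 grants C23 (A4).
Holding C23, T10, and violet-clearance grants gold-code (A6).
Holding C35 and gold-code grants blue-key (A1).
Holding C23, T10, and blue-key grants L20 (A9).
Holding T10 and blue-key grants red-clearance (A2).
Holding L20 and red-clearance grants red-permit (A5).
L20: reached.
gold-code: reached.
red-permit: reached.
red-clearance: reached.
blue-key: reached.
All 5 are reached.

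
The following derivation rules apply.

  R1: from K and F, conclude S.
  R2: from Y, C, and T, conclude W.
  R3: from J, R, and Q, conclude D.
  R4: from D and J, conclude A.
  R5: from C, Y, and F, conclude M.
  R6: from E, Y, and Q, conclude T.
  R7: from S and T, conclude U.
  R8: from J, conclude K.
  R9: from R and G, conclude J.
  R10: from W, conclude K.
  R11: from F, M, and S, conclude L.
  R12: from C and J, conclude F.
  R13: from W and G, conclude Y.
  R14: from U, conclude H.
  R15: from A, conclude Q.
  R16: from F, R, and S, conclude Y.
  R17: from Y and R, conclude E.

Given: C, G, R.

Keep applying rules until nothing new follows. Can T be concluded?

No

T would need E, Y, and Q (R6), but Q is never established.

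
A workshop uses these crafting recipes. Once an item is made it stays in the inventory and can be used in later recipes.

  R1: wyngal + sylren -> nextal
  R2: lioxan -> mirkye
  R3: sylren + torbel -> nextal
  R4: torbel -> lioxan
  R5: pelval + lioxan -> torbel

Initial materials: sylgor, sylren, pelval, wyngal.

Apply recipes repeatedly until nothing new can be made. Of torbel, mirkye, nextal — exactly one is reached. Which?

nextal

Using R1, wyngal and sylren make nextal.
torbel would need pelval and lioxan (R5), but lioxan is never obtained. mirkye would need lioxan (R2), but lioxan is never obtained.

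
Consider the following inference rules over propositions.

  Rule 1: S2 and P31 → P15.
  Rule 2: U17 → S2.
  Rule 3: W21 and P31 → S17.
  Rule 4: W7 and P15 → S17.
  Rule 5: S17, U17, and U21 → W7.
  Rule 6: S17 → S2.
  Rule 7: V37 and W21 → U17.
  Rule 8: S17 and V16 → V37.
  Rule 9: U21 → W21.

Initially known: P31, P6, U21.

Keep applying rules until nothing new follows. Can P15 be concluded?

Yes

From U21, Rule 9 gives W21.
From W21 and P31, Rule 3 gives S17.
From S17, Rule 6 gives S2.
From S2 and P31, Rule 1 gives P15.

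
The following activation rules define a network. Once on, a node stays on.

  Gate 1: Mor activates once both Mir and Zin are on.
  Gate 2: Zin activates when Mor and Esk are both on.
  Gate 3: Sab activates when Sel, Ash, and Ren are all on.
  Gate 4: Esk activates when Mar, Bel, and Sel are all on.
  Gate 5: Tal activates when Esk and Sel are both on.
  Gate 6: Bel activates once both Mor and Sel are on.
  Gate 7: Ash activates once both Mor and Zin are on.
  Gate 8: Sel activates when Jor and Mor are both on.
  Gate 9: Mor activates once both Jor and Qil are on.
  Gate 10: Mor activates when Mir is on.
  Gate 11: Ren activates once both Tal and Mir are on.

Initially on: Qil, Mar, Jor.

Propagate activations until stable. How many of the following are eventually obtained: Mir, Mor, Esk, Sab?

Gate 9: Jor and Qil on → Mor on.
Jor and Mor are on, so Sel activates (Gate 8).
Gate 6: Mor and Sel on → Bel on.
Gate 4: Mar, Bel, and Sel on → Esk on.
No rule produces Mir, and it is not given.
Mor: reached.
Esk: reached.
Sab would need Sel, Ash, and Ren (Gate 3), but Ren never turns on.
Reached: Mor and Esk — 2 of the 4.

2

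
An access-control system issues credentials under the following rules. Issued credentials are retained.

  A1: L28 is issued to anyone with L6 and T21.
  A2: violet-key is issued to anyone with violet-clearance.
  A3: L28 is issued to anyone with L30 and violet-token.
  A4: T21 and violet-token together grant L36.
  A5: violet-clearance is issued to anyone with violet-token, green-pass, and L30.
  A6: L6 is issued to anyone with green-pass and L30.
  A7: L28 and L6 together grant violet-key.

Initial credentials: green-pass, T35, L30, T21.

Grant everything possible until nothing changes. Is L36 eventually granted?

L36 would need T21 and violet-token (A4), but violet-token is never granted.

No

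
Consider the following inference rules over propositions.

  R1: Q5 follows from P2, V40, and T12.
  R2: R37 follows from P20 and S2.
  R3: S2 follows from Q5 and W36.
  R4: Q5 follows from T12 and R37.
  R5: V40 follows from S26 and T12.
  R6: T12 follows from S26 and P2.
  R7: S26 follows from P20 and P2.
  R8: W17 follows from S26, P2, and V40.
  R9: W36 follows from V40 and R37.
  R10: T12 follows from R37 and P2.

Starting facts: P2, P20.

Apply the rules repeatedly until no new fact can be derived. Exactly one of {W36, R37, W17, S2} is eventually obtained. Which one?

W17

From P20 and P2, R7 gives S26.
S26 and P2 hold, so T12 follows (R6).
S26 and T12 hold, so V40 follows (R5).
S26, P2, and V40 hold, so W17 follows (R8).
S2 would need Q5 and W36 (R3), but W36 is never established. R37 would need P20 and S2 (R2), but S2 is never established. W36 would need V40 and R37 (R9), but R37 is never established.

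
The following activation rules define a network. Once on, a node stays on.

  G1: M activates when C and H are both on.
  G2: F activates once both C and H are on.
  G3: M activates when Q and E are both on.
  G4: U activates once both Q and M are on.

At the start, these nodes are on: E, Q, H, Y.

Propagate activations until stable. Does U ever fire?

Yes

G3: Q and E on → M on.
Q and M are on, so U activates (G4).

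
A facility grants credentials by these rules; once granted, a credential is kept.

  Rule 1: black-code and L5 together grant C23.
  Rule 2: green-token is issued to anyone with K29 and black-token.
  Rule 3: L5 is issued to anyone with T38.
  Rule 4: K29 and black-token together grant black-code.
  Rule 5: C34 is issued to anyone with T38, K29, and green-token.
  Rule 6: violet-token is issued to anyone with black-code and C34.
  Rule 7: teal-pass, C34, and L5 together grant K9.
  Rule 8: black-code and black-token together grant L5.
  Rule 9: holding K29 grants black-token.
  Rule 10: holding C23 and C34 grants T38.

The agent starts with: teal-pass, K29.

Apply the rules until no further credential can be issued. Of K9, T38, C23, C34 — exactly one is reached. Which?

Holding K29 grants black-token (Rule 9).
Holding K29 and black-token grants black-code (Rule 4).
Holding black-code and black-token grants L5 (Rule 8).
Holding black-code and L5 grants C23 (Rule 1).
C34 would need T38, K29, and green-token (Rule 5), but T38 is never granted. T38 would need C23 and C34 (Rule 10), but C34 is never granted. K9 would need teal-pass, C34, and L5 (Rule 7), but C34 is never granted.

C23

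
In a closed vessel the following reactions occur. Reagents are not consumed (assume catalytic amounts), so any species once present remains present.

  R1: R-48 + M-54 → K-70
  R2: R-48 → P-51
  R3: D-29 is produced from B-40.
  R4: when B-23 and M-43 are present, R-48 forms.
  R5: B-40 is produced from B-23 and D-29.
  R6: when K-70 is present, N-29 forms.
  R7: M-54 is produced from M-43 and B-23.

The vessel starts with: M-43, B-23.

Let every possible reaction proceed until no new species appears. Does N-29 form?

B-23 and M-43 present → R-48 forms (R4).
M-43 and B-23 present → M-54 forms (R7).
R-48 and M-54 present → K-70 forms (R1).
K-70 present → N-29 forms (R6).

Yes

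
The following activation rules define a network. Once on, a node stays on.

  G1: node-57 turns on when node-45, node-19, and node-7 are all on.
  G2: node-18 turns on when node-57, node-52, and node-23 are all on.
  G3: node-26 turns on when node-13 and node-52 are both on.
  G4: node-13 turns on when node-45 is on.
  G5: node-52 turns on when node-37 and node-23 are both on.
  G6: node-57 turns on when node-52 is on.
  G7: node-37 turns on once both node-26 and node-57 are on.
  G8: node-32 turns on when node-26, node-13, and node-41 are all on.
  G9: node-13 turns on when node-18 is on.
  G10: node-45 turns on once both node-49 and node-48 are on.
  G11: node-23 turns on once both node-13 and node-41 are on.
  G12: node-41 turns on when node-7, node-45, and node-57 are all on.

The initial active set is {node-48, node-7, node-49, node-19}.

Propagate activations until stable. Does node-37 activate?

No

node-37 would need node-26 and node-57 (G7), but node-26 never turns on.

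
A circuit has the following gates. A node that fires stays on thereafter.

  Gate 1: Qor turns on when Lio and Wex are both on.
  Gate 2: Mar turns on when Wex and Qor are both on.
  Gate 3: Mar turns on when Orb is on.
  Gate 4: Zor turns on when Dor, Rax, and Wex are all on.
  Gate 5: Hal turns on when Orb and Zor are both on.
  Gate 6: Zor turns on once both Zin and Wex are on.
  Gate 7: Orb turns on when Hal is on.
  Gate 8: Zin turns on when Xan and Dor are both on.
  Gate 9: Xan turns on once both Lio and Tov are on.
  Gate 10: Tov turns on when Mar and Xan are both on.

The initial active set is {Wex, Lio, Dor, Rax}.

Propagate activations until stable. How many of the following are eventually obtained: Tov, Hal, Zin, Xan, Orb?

Tov would need Mar and Xan (Gate 10), but Xan never turns on.
Hal would need Orb and Zor (Gate 5), but Orb never turns on.
Zin would need Xan and Dor (Gate 8), but Xan never turns on.
Xan would need Lio and Tov (Gate 9), but Tov never turns on.
Orb would need Hal (Gate 7), but Hal never turns on.
None of the 5 are reached.

0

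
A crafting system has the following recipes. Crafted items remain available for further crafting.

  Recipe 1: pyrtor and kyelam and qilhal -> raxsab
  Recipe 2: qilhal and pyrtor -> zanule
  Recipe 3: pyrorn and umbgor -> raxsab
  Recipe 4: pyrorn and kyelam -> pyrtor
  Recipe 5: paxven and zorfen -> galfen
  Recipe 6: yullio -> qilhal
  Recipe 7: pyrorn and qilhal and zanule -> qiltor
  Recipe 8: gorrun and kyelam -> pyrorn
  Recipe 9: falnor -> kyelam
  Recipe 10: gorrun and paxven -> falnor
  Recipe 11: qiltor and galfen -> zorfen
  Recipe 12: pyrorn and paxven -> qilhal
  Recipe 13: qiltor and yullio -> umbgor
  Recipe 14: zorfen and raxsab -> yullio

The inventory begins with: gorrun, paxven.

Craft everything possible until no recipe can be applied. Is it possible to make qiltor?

Yes

Using Recipe 10, gorrun and paxven make falnor.
falnor -> kyelam (Recipe 9).
gorrun and kyelam -> pyrorn (Recipe 8).
pyrorn and paxven -> qilhal (Recipe 12).
pyrorn and kyelam -> pyrtor (Recipe 4).
Using Recipe 2, qilhal and pyrtor make zanule.
pyrorn and qilhal and zanule -> qiltor (Recipe 7).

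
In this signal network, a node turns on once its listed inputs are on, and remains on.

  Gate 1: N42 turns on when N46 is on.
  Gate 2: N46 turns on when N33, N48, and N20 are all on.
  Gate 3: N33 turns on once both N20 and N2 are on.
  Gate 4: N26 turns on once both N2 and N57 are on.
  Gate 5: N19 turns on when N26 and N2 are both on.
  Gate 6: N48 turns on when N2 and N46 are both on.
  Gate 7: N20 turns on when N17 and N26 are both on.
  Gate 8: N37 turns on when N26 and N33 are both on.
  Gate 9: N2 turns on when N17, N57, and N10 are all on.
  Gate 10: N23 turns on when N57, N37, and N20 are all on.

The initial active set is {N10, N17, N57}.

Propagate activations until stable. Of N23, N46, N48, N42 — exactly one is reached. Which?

N23

Gate 9: N17, N57, and N10 on → N2 on.
Gate 4: N2 and N57 on → N26 on.
Gate 7: N17 and N26 on → N20 on.
N20 and N2 are on, so N33 turns on (Gate 3).
Gate 8: N26 and N33 on → N37 on.
N57, N37, and N20 are on, so N23 turns on (Gate 10).
N48 would need N2 and N46 (Gate 6), but N46 never turns on. N46 would need N33, N48, and N20 (Gate 2), but N48 never turns on. N42 would need N46 (Gate 1), but N46 never turns on.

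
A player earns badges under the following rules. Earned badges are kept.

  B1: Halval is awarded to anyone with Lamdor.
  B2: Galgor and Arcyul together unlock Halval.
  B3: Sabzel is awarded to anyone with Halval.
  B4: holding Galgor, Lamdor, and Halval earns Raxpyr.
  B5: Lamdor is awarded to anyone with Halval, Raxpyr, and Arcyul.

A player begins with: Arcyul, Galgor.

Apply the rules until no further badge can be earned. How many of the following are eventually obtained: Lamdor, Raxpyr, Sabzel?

With Galgor and Arcyul, Halval is earned (B2).
With Halval, Sabzel is earned (B3).
Lamdor would need Halval, Raxpyr, and Arcyul (B5), but Raxpyr is never earned.
Raxpyr would need Galgor, Lamdor, and Halval (B4), but Lamdor is never earned.
Sabzel: reached.
Reached: Sabzel — 1 of the 3.

1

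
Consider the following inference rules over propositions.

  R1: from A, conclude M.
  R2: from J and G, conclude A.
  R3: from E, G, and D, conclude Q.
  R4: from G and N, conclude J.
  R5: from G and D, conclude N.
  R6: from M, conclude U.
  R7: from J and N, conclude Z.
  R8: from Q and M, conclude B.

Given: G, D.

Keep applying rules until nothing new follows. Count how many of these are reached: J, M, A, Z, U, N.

6

G and D hold, so N follows (R5).
From G and N, R4 gives J.
J and N hold, so Z follows (R7).
J and G hold, so A follows (R2).
From A, R1 gives M.
M holds, so U follows (R6).
J: reached.
M: reached.
A: reached.
Z: reached.
U: reached.
N: reached.
All 6 are reached.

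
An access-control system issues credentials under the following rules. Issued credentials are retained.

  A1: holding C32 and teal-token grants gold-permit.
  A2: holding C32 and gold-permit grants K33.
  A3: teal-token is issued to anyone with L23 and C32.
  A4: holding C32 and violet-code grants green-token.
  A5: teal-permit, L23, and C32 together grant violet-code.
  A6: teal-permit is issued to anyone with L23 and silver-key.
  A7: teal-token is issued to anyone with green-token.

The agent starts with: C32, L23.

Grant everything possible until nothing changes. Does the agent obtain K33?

Holding L23 and C32 grants teal-token (A3).
Holding C32 and teal-token grants gold-permit (A1).
Holding C32 and gold-permit grants K33 (A2).

Yes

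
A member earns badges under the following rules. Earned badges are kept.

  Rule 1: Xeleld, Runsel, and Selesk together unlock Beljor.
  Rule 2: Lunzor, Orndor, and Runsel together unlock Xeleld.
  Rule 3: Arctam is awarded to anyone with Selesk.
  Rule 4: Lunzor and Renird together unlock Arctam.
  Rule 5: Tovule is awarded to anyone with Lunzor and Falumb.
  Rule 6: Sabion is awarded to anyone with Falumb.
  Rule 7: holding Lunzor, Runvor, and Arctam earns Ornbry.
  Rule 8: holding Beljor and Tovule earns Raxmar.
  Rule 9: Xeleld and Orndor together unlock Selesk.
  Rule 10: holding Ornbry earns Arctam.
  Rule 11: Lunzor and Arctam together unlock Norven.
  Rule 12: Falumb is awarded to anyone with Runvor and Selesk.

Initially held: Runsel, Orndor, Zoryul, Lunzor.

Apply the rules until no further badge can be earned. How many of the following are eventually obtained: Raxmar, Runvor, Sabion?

0

Raxmar would need Beljor and Tovule (Rule 8), but Tovule is never earned.
No rule produces Runvor, and it is not given.
Sabion would need Falumb (Rule 6), but Falumb is never earned.
None of the 3 are reached.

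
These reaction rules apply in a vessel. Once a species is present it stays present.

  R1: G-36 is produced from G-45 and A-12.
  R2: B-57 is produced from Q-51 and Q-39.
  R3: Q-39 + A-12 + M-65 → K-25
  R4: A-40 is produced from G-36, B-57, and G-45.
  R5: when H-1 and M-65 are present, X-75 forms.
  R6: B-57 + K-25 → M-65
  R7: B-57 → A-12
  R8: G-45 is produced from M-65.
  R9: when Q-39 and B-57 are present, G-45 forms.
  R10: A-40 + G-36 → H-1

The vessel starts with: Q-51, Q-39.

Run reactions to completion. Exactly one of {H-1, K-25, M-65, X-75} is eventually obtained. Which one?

Q-51 and Q-39 present → B-57 forms (R2).
Q-39 and B-57 present → G-45 forms (R9).
B-57 present → A-12 forms (R7).
G-45 and A-12 present → G-36 forms (R1).
G-36, B-57, and G-45 present → A-40 forms (R4).
A-40 and G-36 present → H-1 forms (R10).
M-65 would need B-57 and K-25 (R6), but K-25 never forms. X-75 would need H-1 and M-65 (R5), but M-65 never forms. K-25 would need Q-39, A-12, and M-65 (R3), but M-65 never forms.

H-1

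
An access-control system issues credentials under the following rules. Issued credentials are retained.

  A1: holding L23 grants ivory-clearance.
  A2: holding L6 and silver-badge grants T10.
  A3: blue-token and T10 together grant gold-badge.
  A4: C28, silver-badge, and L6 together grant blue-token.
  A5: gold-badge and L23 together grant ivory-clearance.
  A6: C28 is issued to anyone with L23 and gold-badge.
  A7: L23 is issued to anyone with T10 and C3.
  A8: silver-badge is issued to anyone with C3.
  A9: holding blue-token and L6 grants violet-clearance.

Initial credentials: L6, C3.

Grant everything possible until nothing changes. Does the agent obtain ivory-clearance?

Holding C3 grants silver-badge (A8).
Holding L6 and silver-badge grants T10 (A2).
Holding T10 and C3 grants L23 (A7).
Holding L23 grants ivory-clearance (A1).

Yes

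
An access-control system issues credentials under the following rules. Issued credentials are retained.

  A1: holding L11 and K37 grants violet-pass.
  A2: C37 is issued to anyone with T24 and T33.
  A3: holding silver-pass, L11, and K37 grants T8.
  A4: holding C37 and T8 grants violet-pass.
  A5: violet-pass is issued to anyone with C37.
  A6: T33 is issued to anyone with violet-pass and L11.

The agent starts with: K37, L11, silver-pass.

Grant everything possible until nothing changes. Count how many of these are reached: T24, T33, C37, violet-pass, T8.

3

Holding silver-pass, L11, and K37 grants T8 (A3).
Holding L11 and K37 grants violet-pass (A1).
Holding violet-pass and L11 grants T33 (A6).
No rule produces T24, and it is not given.
T33: reached.
C37 would need T24 and T33 (A2), but T24 is never granted.
violet-pass: reached.
T8: reached.
Reached: T33, violet-pass, and T8 — 3 of the 5.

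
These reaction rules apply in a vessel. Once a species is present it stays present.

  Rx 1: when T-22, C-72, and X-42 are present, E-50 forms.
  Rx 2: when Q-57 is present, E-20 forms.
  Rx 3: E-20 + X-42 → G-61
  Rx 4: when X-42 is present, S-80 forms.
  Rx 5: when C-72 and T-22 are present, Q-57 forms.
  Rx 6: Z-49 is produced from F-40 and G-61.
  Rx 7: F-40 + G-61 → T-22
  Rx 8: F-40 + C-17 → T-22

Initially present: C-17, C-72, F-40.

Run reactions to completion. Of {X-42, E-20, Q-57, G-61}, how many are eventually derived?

F-40 and C-17 present → T-22 forms (Rx 8).
C-72 and T-22 present → Q-57 forms (Rx 5).
Q-57 present → E-20 forms (Rx 2).
No rule produces X-42, and it is not given.
E-20: reached.
Q-57: reached.
G-61 would need E-20 and X-42 (Rx 3), but X-42 never forms.
Reached: E-20 and Q-57 — 2 of the 4.

2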